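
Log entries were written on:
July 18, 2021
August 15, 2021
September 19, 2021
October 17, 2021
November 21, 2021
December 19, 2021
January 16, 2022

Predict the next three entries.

February 20, 2022; March 20, 2022; April 17, 2022

These are Sundays at 28- or 35-day spacing (28, 35, 28, 35, 28, 28).
The pattern: 3rd Sunday of the month.
3rd Sunday of February 2022: February 20, 2022.
March 2022 — 3rd Sunday is March 20, 2022.
April 2022 — 3rd Sunday is April 17, 2022.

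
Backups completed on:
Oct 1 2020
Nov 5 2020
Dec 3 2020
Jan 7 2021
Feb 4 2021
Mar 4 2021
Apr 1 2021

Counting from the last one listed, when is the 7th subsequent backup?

Nov 4 2021

Gaps: 35, 28, 35, 28, 28, 28 days — a mix of 28 and 35. Every date is a Thursday.
Each is the 1st Thursday of its month.
May 2021 — 1st Thursday is May 6 2021.
June 2021 — 1st Thursday is Jun 3 2021.
1st Thursday of July 2021: Jul 1 2021.
August 2021 — 1st Thursday is Aug 5 2021.
September 2021 — 1st Thursday is Sep 2 2021.
1st Thursday of October 2021: Oct 7 2021.
1st Thursday of November 2021: Nov 4 2021.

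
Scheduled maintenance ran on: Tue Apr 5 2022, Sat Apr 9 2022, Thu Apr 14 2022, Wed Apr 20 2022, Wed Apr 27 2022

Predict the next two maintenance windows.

Thu May 5 2022, Sat May 14 2022

Gaps: 4, 5, 6, 7 days — each gap is 1 larger than the previous one.
Next gap: 8 days. Wed Apr 27 2022 + 8 days = Thu May 5 2022.
Next gap: 9 days. Thu May 5 2022 + 9 days = Sat May 14 2022.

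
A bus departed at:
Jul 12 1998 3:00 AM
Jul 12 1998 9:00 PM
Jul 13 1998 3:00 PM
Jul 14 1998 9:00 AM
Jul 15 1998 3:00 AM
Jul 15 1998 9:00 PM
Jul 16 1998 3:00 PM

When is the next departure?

Jul 17 1998 9:00 AM

Spacing: 18, 18, 18, 18, 18, 18 h — constant 18 h.
Jul 16 1998 3:00 PM + 18 h = Jul 17 1998 9:00 AM.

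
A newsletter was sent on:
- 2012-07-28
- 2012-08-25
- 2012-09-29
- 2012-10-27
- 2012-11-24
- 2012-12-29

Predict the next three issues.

All Saturdays; the gaps (28, 35, 28, 28, 35) vary with month length.
This is the last Saturday of each month.
Last Saturday of January 2013: 2013-01-26.
February 2013 ends with Saturday 2013-02-23.
Last Saturday of March 2013: 2013-03-30.

2013-01-26, 2013-02-23, 2013-03-30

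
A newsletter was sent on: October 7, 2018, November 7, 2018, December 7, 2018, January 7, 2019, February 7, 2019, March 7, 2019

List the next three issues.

Each date is the 7th; the gaps (31, 30, 31, 31, 28) track the month lengths.
The rule is the 7th of each month.
April 2019: April 7, 2019.
Next: May 2019 → May 7, 2019.
Next: June 2019 → June 7, 2019.

April 7, 2019; May 7, 2019; June 7, 2019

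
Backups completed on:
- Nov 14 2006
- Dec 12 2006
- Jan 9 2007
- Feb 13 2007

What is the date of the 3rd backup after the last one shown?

These are Tuesdays at 28- or 35-day spacing (28, 28, 35).
The pattern: 2nd Tuesday of the month.
March 2007 — 2nd Tuesday is Mar 13 2007.
2nd Tuesday of April 2007: Apr 10 2007.
2nd Tuesday of May 2007: May 8 2007.

May 8 2007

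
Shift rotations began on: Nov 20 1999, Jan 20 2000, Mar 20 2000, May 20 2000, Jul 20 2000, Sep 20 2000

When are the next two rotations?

Each date is the 20th; the gaps (61, 60, 61, 61, 62) track the month lengths.
The rule is the 20th of every 2 months.
Next: November 2000 → Nov 20 2000.
January 2001: Jan 20 2001.

Nov 20 2000, Jan 20 2001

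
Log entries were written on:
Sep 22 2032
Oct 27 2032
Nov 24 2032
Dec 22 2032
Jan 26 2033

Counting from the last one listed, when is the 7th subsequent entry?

These are Wednesdays at 28- or 35-day spacing (35, 28, 28, 35).
The pattern: 4th Wednesday of the month.
February 2033 — 4th Wednesday is Feb 23 2033.
March 2033 — 4th Wednesday is Mar 23 2033.
4th Wednesday of April 2033: Apr 27 2033.
4th Wednesday of May 2033: May 25 2033.
4th Wednesday of June 2033: Jun 22 2033.
July 2033 — 4th Wednesday is Jul 27 2033.
August 2033 — 4th Wednesday is Aug 24 2033.

Aug 24 2033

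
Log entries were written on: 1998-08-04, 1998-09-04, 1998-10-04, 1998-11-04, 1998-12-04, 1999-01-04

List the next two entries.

The day-of-month is always 4 (31, 30, 31, 30, 31 days between events).
So this recurs on the 4th of each month.
February 1999: 1999-02-04.
Next: March 1999 → 1999-03-04.

1999-02-04, 1999-03-04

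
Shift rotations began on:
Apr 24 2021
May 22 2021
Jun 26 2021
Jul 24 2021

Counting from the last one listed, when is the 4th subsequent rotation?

Gaps: 28, 35, 28 days — a mix of 28 and 35. Every date is a Saturday.
Each is the 4th Saturday of its month.
August 2021 — 4th Saturday is Aug 28 2021.
4th Saturday of September 2021: Sep 25 2021.
4th Saturday of October 2021: Oct 23 2021.
4th Saturday of November 2021: Nov 27 2021.

Nov 27 2021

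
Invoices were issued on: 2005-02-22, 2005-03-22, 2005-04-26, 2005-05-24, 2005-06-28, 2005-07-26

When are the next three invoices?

These are Tuesdays at 28- or 35-day spacing (28, 35, 28, 35, 28).
The pattern: 4th Tuesday of the month.
August 2005 — 4th Tuesday is 2005-08-23.
September 2005 — 4th Tuesday is 2005-09-27.
October 2005 — 4th Tuesday is 2005-10-25.

2005-08-23, 2005-09-27, 2005-10-25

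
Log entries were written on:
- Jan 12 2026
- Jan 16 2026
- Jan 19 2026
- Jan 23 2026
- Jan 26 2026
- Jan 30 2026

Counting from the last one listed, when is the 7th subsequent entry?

Gaps: 4, 3, 4, 3, 4 days — not constant, but cyclic with period 2.
The events fall on every Monday and Friday.
The following Monday is Feb 2 2026.
The following Friday is Feb 6 2026.
Next Monday: Feb 9 2026.
The following Friday is Feb 13 2026.
Next Monday: Feb 16 2026.
The following Friday is Feb 20 2026.
Next Monday: Feb 23 2026.

Feb 23 2026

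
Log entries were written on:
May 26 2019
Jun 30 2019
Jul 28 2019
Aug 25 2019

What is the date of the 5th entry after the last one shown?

All Sundays; the gaps (35, 28, 28) vary with month length.
This is the last Sunday of each month.
September 2019 ends with Sunday Sep 29 2019.
October 2019 ends with Sunday Oct 27 2019.
November 2019 ends with Sunday Nov 24 2019.
Last Sunday of December 2019: Dec 29 2019.
January 2020 ends with Sunday Jan 26 2020.

Jan 26 2020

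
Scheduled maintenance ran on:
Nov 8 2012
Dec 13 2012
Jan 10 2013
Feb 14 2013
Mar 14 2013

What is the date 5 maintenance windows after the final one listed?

All dates are Thursdays, 35, 28, 35, 28 days apart.
Specifically, the 2nd Thursday of each month.
April 2013 — 2nd Thursday is Apr 11 2013.
2nd Thursday of May 2013: May 9 2013.
June 2013 — 2nd Thursday is Jun 13 2013.
2nd Thursday of July 2013: Jul 11 2013.
August 2013 — 2nd Thursday is Aug 8 2013.

Aug 8 2013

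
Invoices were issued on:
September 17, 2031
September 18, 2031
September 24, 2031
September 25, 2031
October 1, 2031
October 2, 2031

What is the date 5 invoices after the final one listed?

October 22, 2031

Gaps: 1, 6, 1, 6, 1 days — not constant, but cyclic with period 2.
The events fall on every Wednesday and Thursday.
Next Wednesday: October 8, 2031.
Next Thursday: October 9, 2031.
Next Wednesday: October 15, 2031.
The following Thursday is October 16, 2031.
The following Wednesday is October 22, 2031.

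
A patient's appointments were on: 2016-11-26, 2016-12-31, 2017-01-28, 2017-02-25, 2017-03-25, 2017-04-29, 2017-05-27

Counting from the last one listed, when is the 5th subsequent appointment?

These are Saturdays with 35, 28, 28, 28, 35, 28-day gaps.
Each is the final Saturday of its month — 2016-12-31 is past the 28th, so '4th Saturday' doesn't fit.
June 2017 ends with Saturday 2017-06-24.
July 2017 ends with Saturday 2017-07-29.
Last Saturday of August 2017: 2017-08-26.
September 2017 ends with Saturday 2017-09-30.
October 2017 ends with Saturday 2017-10-28.

2017-10-28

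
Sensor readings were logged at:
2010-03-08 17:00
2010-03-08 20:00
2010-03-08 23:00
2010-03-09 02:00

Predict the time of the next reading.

2010-03-09 05:00

Spacing: 3, 3, 3 h — constant 3 h.
2010-03-09 02:00 + 3 h = 2010-03-09 05:00.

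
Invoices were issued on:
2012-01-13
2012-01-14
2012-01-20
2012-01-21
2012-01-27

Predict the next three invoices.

2012-01-28, 2012-02-03, 2012-02-04

Every event lands on a Friday or Saturday (gaps cycle 1, 6, 1, 6).
So the schedule is: every Friday and Saturday.
Next Saturday: 2012-01-28.
The following Friday is 2012-02-03.
The following Saturday is 2012-02-04.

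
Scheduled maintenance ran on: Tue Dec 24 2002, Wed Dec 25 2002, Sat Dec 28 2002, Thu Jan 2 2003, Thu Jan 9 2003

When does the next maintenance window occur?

Gaps: 1, 3, 5, 7 days — each gap is 2 larger than the previous one.
Next gap: 9 days. Thu Jan 9 2003 + 9 days = Sat Jan 18 2003.

Sat Jan 18 2003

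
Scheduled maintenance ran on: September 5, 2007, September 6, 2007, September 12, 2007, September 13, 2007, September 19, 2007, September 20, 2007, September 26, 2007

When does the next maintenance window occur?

Every event lands on a Wednesday or Thursday (gaps cycle 1, 6, 1, 6, 1, 6).
So the schedule is: every Wednesday and Thursday.
The following Thursday is September 27, 2007.

September 27, 2007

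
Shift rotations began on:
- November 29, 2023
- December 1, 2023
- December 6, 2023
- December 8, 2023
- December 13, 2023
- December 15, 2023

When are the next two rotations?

Gaps: 2, 5, 2, 5, 2 days — not constant, but cyclic with period 2.
The events fall on every Wednesday and Friday.
The following Wednesday is December 20, 2023.
The following Friday is December 22, 2023.

December 20, 2023; December 22, 2023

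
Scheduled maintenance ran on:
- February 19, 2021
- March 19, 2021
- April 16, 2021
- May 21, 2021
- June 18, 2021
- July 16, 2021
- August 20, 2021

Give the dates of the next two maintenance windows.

September 17, 2021; October 15, 2021

Gaps: 28, 28, 35, 28, 28, 35 days — a mix of 28 and 35. Every date is a Friday.
Each is the 3rd Friday of its month.
September 2021 — 3rd Friday is September 17, 2021.
October 2021 — 3rd Friday is October 15, 2021.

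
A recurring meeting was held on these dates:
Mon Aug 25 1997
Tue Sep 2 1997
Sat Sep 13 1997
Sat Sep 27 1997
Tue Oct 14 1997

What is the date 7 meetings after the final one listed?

Intervals are 8, 11, 14, 17 days — an arithmetic progression with common difference 3.
Next gap: 20 days. Tue Oct 14 1997 + 20 days = Mon Nov 3 1997.
Next gap: 23 days. Mon Nov 3 1997 + 23 days = Wed Nov 26 1997.
Next gap: 26 days. Wed Nov 26 1997 + 26 days = Mon Dec 22 1997.
Next gap: 29 days. Mon Dec 22 1997 + 29 days = Tue Jan 20 1998.
Next gap: 32 days. Tue Jan 20 1998 + 32 days = Sat Feb 21 1998.
Next gap: 35 days. Sat Feb 21 1998 + 35 days = Sat Mar 28 1998.
Next gap: 38 days. Sat Mar 28 1998 + 38 days = Tue May 5 1998.

Tue May 5 1998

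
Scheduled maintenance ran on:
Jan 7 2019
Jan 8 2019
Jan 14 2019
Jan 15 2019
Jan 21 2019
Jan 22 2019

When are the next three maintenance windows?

Every event lands on a Monday or Tuesday (gaps cycle 1, 6, 1, 6, 1).
So the schedule is: every Monday and Tuesday.
The following Monday is Jan 28 2019.
Next Tuesday: Jan 29 2019.
The following Monday is Feb 4 2019.

Jan 28 2019, Jan 29 2019, Feb 4 2019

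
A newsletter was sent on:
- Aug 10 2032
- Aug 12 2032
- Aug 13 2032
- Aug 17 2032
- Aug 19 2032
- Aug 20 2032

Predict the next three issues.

Aug 24 2032, Aug 26 2032, Aug 27 2032

The gap pattern 2, 1, 4, 2, 1 repeats every 3 events.
These are the Tuesdays, Thursdays and Fridays of each week.
Next Tuesday: Aug 24 2032.
The following Thursday is Aug 26 2032.
The following Friday is Aug 27 2032.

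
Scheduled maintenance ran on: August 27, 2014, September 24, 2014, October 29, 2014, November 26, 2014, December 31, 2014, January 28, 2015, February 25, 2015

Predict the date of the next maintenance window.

Every date is a Wednesday; gaps 28, 35, 28, 35, 28, 28 days.
Each is the last Wednesday of its month (at least one falls on the 29th or later, ruling out '4th Wednesday').
Last Wednesday of March 2015: March 25, 2015.

March 25, 2015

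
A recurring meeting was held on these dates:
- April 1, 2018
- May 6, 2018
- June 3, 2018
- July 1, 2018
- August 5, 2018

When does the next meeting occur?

Gaps: 35, 28, 28, 35 days — a mix of 28 and 35. Every date is a Sunday.
Each is the 1st Sunday of its month.
September 2018 — 1st Sunday is September 2, 2018.

September 2, 2018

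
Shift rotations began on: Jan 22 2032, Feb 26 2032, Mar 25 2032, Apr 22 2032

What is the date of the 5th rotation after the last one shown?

Sep 23 2032

All dates are Thursdays, 35, 28, 28 days apart.
Specifically, the 4th Thursday of each month.
May 2032 — 4th Thursday is May 27 2032.
June 2032 — 4th Thursday is Jun 24 2032.
July 2032 — 4th Thursday is Jul 22 2032.
August 2032 — 4th Thursday is Aug 26 2032.
September 2032 — 4th Thursday is Sep 23 2032.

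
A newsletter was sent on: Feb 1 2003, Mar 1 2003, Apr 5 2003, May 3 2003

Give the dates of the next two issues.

Jun 7 2003, Jul 5 2003

These are Saturdays at 28- or 35-day spacing (28, 35, 28).
The pattern: 1st Saturday of the month.
June 2003 — 1st Saturday is Jun 7 2003.
July 2003 — 1st Saturday is Jul 5 2003.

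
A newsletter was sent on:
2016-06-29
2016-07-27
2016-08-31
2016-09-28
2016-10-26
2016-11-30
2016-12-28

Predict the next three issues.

These are Wednesdays with 28, 35, 28, 28, 35, 28-day gaps.
Each is the final Wednesday of its month — 2016-06-29 is past the 28th, so '4th Wednesday' doesn't fit.
January 2017 ends with Wednesday 2017-01-25.
February 2017 ends with Wednesday 2017-02-22.
Last Wednesday of March 2017: 2017-03-29.

2017-01-25, 2017-02-22, 2017-03-29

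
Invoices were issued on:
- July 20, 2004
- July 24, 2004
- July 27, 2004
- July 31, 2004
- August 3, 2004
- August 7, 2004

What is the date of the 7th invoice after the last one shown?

The gap pattern 4, 3, 4, 3, 4 repeats every 2 events.
These are the Tuesdays and Saturdays of each week.
The following Tuesday is August 10, 2004.
Next Saturday: August 14, 2004.
Next Tuesday: August 17, 2004.
Next Saturday: August 21, 2004.
Next Tuesday: August 24, 2004.
The following Saturday is August 28, 2004.
Next Tuesday: August 31, 2004.

August 31, 2004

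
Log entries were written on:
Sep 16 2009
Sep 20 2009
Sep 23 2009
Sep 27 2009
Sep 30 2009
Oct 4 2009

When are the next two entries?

Oct 7 2009, Oct 11 2009

The gap pattern 4, 3, 4, 3, 4 repeats every 2 events.
These are the Wednesdays and Sundays of each week.
Next Wednesday: Oct 7 2009.
Next Sunday: Oct 11 2009.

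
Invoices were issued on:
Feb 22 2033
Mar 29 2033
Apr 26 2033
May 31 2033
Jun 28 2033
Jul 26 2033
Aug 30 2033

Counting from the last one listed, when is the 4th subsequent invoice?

All Tuesdays; the gaps (35, 28, 35, 28, 28, 35) vary with month length.
This is the last Tuesday of each month.
September 2033 ends with Tuesday Sep 27 2033.
October 2033 ends with Tuesday Oct 25 2033.
November 2033 ends with Tuesday Nov 29 2033.
Last Tuesday of December 2033: Dec 27 2033.

Dec 27 2033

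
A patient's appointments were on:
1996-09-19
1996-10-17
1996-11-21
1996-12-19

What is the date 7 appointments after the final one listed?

1997-07-17

Gaps: 28, 35, 28 days — a mix of 28 and 35. Every date is a Thursday.
Each is the 3rd Thursday of its month.
January 1997 — 3rd Thursday is 1997-01-16.
3rd Thursday of February 1997: 1997-02-20.
3rd Thursday of March 1997: 1997-03-20.
3rd Thursday of April 1997: 1997-04-17.
3rd Thursday of May 1997: 1997-05-15.
3rd Thursday of June 1997: 1997-06-19.
3rd Thursday of July 1997: 1997-07-17.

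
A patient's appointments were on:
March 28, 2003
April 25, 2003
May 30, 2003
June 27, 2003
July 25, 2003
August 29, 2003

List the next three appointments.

These are Fridays with 28, 35, 28, 28, 35-day gaps.
Each is the final Friday of its month — May 30, 2003 is past the 28th, so '4th Friday' doesn't fit.
Last Friday of September 2003: September 26, 2003.
Last Friday of October 2003: October 31, 2003.
Last Friday of November 2003: November 28, 2003.

September 26, 2003; October 31, 2003; November 28, 2003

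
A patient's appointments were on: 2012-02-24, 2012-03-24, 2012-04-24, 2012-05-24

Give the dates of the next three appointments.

The day-of-month is always 24 (29, 31, 30 days between events).
So this recurs on the 24th of each month.
Next: June 2012 → 2012-06-24.
July 2012: 2012-07-24.
Next: August 2012 → 2012-08-24.

2012-06-24, 2012-07-24, 2012-08-24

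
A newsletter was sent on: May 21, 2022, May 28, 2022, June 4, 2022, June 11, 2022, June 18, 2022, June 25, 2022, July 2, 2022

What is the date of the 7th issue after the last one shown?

Gaps between consecutive events: 7, 7, 7, 7, 7, 7 days — a constant 7-day interval.
July 2, 2022 + 7 days = July 9, 2022.
July 9, 2022 + 7 days = July 16, 2022.
July 16, 2022 + 7 days = July 23, 2022.
July 23, 2022 + 7 days = July 30, 2022.
July 30, 2022 + 7 days = August 6, 2022.
August 6, 2022 + 7 days = August 13, 2022.
August 13, 2022 + 7 days = August 20, 2022.

August 20, 2022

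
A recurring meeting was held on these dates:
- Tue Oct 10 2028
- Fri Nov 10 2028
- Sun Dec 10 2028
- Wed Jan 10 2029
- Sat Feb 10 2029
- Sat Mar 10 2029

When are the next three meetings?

Tue Apr 10 2029, Thu May 10 2029, Sun Jun 10 2029

Each date is the 10th; the gaps (31, 30, 31, 31, 28) track the month lengths.
The rule is the 10th of each month.
April 2029: Tue Apr 10 2029.
May 2029: Thu May 10 2029.
June 2029: Sun Jun 10 2029.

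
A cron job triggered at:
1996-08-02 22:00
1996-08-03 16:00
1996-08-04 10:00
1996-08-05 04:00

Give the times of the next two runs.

1996-08-05 22:00, 1996-08-06 16:00

Gaps: 18, 18, 18 hours — each event is 18 hours after the previous one.
1996-08-05 04:00 + 18 h = 1996-08-05 22:00.
1996-08-05 22:00 + 18 h = 1996-08-06 16:00.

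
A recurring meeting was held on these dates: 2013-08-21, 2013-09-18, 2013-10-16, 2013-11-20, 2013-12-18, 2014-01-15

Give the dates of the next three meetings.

These are Wednesdays at 28- or 35-day spacing (28, 28, 35, 28, 28).
The pattern: 3rd Wednesday of the month.
3rd Wednesday of February 2014: 2014-02-19.
3rd Wednesday of March 2014: 2014-03-19.
April 2014 — 3rd Wednesday is 2014-04-16.

2014-02-19, 2014-03-19, 2014-04-16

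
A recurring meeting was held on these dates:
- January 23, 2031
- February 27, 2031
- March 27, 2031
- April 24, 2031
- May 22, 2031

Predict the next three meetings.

June 26, 2031; July 24, 2031; August 28, 2031

These are Thursdays at 28- or 35-day spacing (35, 28, 28, 28).
The pattern: 4th Thursday of the month.
4th Thursday of June 2031: June 26, 2031.
4th Thursday of July 2031: July 24, 2031.
4th Thursday of August 2031: August 28, 2031.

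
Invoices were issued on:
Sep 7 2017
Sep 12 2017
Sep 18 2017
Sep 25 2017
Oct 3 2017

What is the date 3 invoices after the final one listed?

Gaps: 5, 6, 7, 8 days — each gap is 1 larger than the previous one.
Next gap: 9 days. Oct 3 2017 + 9 days = Oct 12 2017.
Next gap: 10 days. Oct 12 2017 + 10 days = Oct 22 2017.
Next gap: 11 days. Oct 22 2017 + 11 days = Nov 2 2017.

Nov 2 2017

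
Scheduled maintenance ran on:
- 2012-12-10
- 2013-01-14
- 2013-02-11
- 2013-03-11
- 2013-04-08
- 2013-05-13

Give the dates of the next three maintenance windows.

These are Mondays at 28- or 35-day spacing (35, 28, 28, 28, 35).
The pattern: 2nd Monday of the month.
June 2013 — 2nd Monday is 2013-06-10.
July 2013 — 2nd Monday is 2013-07-08.
2nd Monday of August 2013: 2013-08-12.

2013-06-10, 2013-07-08, 2013-08-12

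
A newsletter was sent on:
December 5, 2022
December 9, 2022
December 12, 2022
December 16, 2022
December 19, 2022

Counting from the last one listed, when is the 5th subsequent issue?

Gaps: 4, 3, 4, 3 days — not constant, but cyclic with period 2.
The events fall on every Monday and Friday.
Next Friday: December 23, 2022.
Next Monday: December 26, 2022.
Next Friday: December 30, 2022.
The following Monday is January 2, 2023.
The following Friday is January 6, 2023.

January 6, 2023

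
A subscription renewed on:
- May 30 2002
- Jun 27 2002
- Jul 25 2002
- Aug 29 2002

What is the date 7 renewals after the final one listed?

Mar 27 2003

All Thursdays; the gaps (28, 28, 35) vary with month length.
This is the last Thursday of each month.
September 2002 ends with Thursday Sep 26 2002.
October 2002 ends with Thursday Oct 31 2002.
Last Thursday of November 2002: Nov 28 2002.
Last Thursday of December 2002: Dec 26 2002.
Last Thursday of January 2003: Jan 30 2003.
February 2003 ends with Thursday Feb 27 2003.
March 2003 ends with Thursday Mar 27 2003.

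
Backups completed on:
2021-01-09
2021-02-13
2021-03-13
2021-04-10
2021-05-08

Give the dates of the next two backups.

These are Saturdays at 28- or 35-day spacing (35, 28, 28, 28).
The pattern: 2nd Saturday of the month.
2nd Saturday of June 2021: 2021-06-12.
2nd Saturday of July 2021: 2021-07-10.

2021-06-12, 2021-07-10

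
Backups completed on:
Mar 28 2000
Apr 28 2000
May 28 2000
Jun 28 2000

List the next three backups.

Gaps: 31, 30, 31 days — not constant. Every event is on the 28th of the month.
Pattern: the 28th of each month.
July 2000: Jul 28 2000.
Next: August 2000 → Aug 28 2000.
September 2000: Sep 28 2000.

Jul 28 2000, Aug 28 2000, Sep 28 2000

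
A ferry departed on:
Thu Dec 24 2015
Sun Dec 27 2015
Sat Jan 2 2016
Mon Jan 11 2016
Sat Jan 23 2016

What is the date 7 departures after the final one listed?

Intervals are 3, 6, 9, 12 days — an arithmetic progression with common difference 3.
Next gap: 15 days. Sat Jan 23 2016 + 15 days = Sun Feb 7 2016.
Next gap: 18 days. Sun Feb 7 2016 + 18 days = Thu Feb 25 2016.
Next gap: 21 days. Thu Feb 25 2016 + 21 days = Thu Mar 17 2016.
Next gap: 24 days. Thu Mar 17 2016 + 24 days = Sun Apr 10 2016.
Next gap: 27 days. Sun Apr 10 2016 + 27 days = Sat May 7 2016.
Next gap: 30 days. Sat May 7 2016 + 30 days = Mon Jun 6 2016.
Next gap: 33 days. Mon Jun 6 2016 + 33 days = Sat Jul 9 2016.

Sat Jul 9 2016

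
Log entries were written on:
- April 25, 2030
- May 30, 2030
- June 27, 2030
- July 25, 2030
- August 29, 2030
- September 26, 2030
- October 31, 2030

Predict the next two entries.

All Thursdays; the gaps (35, 28, 28, 35, 28, 35) vary with month length.
This is the last Thursday of each month.
November 2030 ends with Thursday November 28, 2030.
Last Thursday of December 2030: December 26, 2030.

November 28, 2030; December 26, 2030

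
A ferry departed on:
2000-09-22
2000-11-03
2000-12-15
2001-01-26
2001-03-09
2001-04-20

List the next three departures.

The spacing is 42, 42, 42, 42, 42 days — always 42 days.
2001-04-20 + 42 days = 2001-06-01.
2001-06-01 + 42 days = 2001-07-13.
2001-07-13 + 42 days = 2001-08-24.

2001-06-01, 2001-07-13, 2001-08-24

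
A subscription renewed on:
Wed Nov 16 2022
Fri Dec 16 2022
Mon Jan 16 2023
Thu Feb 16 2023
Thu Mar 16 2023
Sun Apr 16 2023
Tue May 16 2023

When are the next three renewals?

The day-of-month is always 16 (30, 31, 31, 28, 31, 30 days between events).
So this recurs on the 16th of each month.
Next: June 2023 → Fri Jun 16 2023.
July 2023: Sun Jul 16 2023.
Next: August 2023 → Wed Aug 16 2023.

Fri Jun 16 2023, Sun Jul 16 2023, Wed Aug 16 2023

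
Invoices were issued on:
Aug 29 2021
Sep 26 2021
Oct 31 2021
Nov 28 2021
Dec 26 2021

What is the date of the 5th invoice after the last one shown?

Every date is a Sunday; gaps 28, 35, 28, 28 days.
Each is the last Sunday of its month (at least one falls on the 29th or later, ruling out '4th Sunday').
January 2022 ends with Sunday Jan 30 2022.
Last Sunday of February 2022: Feb 27 2022.
Last Sunday of March 2022: Mar 27 2022.
Last Sunday of April 2022: Apr 24 2022.
Last Sunday of May 2022: May 29 2022.

May 29 2022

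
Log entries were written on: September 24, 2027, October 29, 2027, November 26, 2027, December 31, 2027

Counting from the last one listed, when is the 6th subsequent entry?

June 30, 2028

All Fridays; the gaps (35, 28, 35) vary with month length.
This is the last Friday of each month.
January 2028 ends with Friday January 28, 2028.
February 2028 ends with Friday February 25, 2028.
March 2028 ends with Friday March 31, 2028.
April 2028 ends with Friday April 28, 2028.
Last Friday of May 2028: May 26, 2028.
June 2028 ends with Friday June 30, 2028.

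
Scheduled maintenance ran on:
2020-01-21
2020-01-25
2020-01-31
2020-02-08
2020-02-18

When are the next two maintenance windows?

2020-03-01, 2020-03-15

Gaps: 4, 6, 8, 10 days — each gap is 2 larger than the previous one.
Next gap: 12 days. 2020-02-18 + 12 days = 2020-03-01.
Next gap: 14 days. 2020-03-01 + 14 days = 2020-03-15.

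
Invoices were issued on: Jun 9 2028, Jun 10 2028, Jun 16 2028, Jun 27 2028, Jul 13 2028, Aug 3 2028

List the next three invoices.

Aug 29 2028, Sep 29 2028, Nov 4 2028

The spacing grows by 5 each time: 1, 6, 11, 16, 21 days.
Next gap: 26 days. Aug 3 2028 + 26 days = Aug 29 2028.
Next gap: 31 days. Aug 29 2028 + 31 days = Sep 29 2028.
Next gap: 36 days. Sep 29 2028 + 36 days = Nov 4 2028.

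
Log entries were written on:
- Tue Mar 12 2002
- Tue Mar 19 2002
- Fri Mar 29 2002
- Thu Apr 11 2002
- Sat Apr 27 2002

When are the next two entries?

Thu May 16 2002, Fri Jun 7 2002

The spacing grows by 3 each time: 7, 10, 13, 16 days.
Next gap: 19 days. Sat Apr 27 2002 + 19 days = Thu May 16 2002.
Next gap: 22 days. Thu May 16 2002 + 22 days = Fri Jun 7 2002.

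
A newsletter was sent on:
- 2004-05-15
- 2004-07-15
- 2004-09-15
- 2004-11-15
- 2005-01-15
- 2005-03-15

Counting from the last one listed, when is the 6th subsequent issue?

2006-03-15

Gaps: 61, 62, 61, 61, 59 days — not constant. Every event is on the 15th of the month.
Pattern: the 15th of every 2 months.
Next: May 2005 → 2005-05-15.
Next: July 2005 → 2005-07-15.
September 2005: 2005-09-15.
November 2005: 2005-11-15.
Next: January 2006 → 2006-01-15.
March 2006: 2006-03-15.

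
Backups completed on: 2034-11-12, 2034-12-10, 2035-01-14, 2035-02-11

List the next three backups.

2035-03-11, 2035-04-08, 2035-05-13

All dates are Sundays, 28, 35, 28 days apart.
Specifically, the 2nd Sunday of each month.
2nd Sunday of March 2035: 2035-03-11.
2nd Sunday of April 2035: 2035-04-08.
May 2035 — 2nd Sunday is 2035-05-13.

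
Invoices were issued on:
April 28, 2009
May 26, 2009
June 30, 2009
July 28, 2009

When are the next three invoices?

August 25, 2009; September 29, 2009; October 27, 2009

Every date is a Tuesday; gaps 28, 35, 28 days.
Each is the last Tuesday of its month (at least one falls on the 29th or later, ruling out '4th Tuesday').
Last Tuesday of August 2009: August 25, 2009.
Last Tuesday of September 2009: September 29, 2009.
Last Tuesday of October 2009: October 27, 2009.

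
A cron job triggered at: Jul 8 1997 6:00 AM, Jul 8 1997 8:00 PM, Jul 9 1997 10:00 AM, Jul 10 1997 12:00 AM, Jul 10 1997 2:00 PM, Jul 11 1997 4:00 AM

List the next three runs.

Jul 11 1997 6:00 PM, Jul 12 1997 8:00 AM, Jul 12 1997 10:00 PM

Spacing: 14, 14, 14, 14, 14 h — constant 14 h.
Jul 11 1997 4:00 AM + 14 h = Jul 11 1997 6:00 PM.
Jul 11 1997 6:00 PM + 14 h = Jul 12 1997 8:00 AM.
Jul 12 1997 8:00 AM + 14 h = Jul 12 1997 10:00 PM.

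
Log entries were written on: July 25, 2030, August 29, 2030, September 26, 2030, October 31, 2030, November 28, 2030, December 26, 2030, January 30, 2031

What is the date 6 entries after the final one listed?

Every date is a Thursday; gaps 35, 28, 35, 28, 28, 35 days.
Each is the last Thursday of its month (at least one falls on the 29th or later, ruling out '4th Thursday').
Last Thursday of February 2031: February 27, 2031.
Last Thursday of March 2031: March 27, 2031.
April 2031 ends with Thursday April 24, 2031.
Last Thursday of May 2031: May 29, 2031.
Last Thursday of June 2031: June 26, 2031.
Last Thursday of July 2031: July 31, 2031.

July 31, 2031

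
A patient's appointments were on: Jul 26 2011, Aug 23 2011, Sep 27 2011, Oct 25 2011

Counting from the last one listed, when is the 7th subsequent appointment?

Gaps: 28, 35, 28 days — a mix of 28 and 35. Every date is a Tuesday.
Each is the 4th Tuesday of its month.
November 2011 — 4th Tuesday is Nov 22 2011.
4th Tuesday of December 2011: Dec 27 2011.
January 2012 — 4th Tuesday is Jan 24 2012.
4th Tuesday of February 2012: Feb 28 2012.
March 2012 — 4th Tuesday is Mar 27 2012.
4th Tuesday of April 2012: Apr 24 2012.
May 2012 — 4th Tuesday is May 22 2012.

May 22 2012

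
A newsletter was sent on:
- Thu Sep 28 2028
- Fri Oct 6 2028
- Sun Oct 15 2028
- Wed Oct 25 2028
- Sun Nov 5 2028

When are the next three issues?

Fri Nov 17 2028, Thu Nov 30 2028, Thu Dec 14 2028

The spacing grows by 1 each time: 8, 9, 10, 11 days.
Next gap: 12 days. Sun Nov 5 2028 + 12 days = Fri Nov 17 2028.
Next gap: 13 days. Fri Nov 17 2028 + 13 days = Thu Nov 30 2028.
Next gap: 14 days. Thu Nov 30 2028 + 14 days = Thu Dec 14 2028.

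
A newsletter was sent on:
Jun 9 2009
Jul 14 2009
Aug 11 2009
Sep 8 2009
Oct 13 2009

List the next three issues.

Nov 10 2009, Dec 8 2009, Jan 12 2010

All dates are Tuesdays, 35, 28, 28, 35 days apart.
Specifically, the 2nd Tuesday of each month.
November 2009 — 2nd Tuesday is Nov 10 2009.
December 2009 — 2nd Tuesday is Dec 8 2009.
2nd Tuesday of January 2010: Jan 12 2010.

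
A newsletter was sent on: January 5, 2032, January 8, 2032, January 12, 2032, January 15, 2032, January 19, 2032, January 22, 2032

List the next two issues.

January 26, 2032; January 29, 2032

Gaps: 3, 4, 3, 4, 3 days — not constant, but cyclic with period 2.
The events fall on every Monday and Thursday.
Next Monday: January 26, 2032.
The following Thursday is January 29, 2032.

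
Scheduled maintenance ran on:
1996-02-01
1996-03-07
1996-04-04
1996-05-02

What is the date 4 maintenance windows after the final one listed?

All dates are Thursdays, 35, 28, 28 days apart.
Specifically, the 1st Thursday of each month.
1st Thursday of June 1996: 1996-06-06.
1st Thursday of July 1996: 1996-07-04.
August 1996 — 1st Thursday is 1996-08-01.
1st Thursday of September 1996: 1996-09-05.

1996-09-05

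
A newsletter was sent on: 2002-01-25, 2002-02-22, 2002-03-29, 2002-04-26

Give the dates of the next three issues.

All Fridays; the gaps (28, 35, 28) vary with month length.
This is the last Friday of each month.
May 2002 ends with Friday 2002-05-31.
June 2002 ends with Friday 2002-06-28.
Last Friday of July 2002: 2002-07-26.

2002-05-31, 2002-06-28, 2002-07-26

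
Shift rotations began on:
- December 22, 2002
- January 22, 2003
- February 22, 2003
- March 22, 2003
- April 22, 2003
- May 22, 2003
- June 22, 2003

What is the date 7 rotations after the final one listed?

The day-of-month is always 22 (31, 31, 28, 31, 30, 31 days between events).
So this recurs on the 22nd of each month.
July 2003: July 22, 2003.
Next: August 2003 → August 22, 2003.
September 2003: September 22, 2003.
October 2003: October 22, 2003.
Next: November 2003 → November 22, 2003.
Next: December 2003 → December 22, 2003.
Next: January 2004 → January 22, 2004.

January 22, 2004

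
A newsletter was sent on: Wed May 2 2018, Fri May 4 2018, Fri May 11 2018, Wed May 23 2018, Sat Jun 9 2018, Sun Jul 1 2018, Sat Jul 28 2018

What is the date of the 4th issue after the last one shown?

The spacing grows by 5 each time: 2, 7, 12, 17, 22, 27 days.
Next gap: 32 days. Sat Jul 28 2018 + 32 days = Wed Aug 29 2018.
Next gap: 37 days. Wed Aug 29 2018 + 37 days = Fri Oct 5 2018.
Next gap: 42 days. Fri Oct 5 2018 + 42 days = Fri Nov 16 2018.
Next gap: 47 days. Fri Nov 16 2018 + 47 days = Wed Jan 2 2019.

Wed Jan 2 2019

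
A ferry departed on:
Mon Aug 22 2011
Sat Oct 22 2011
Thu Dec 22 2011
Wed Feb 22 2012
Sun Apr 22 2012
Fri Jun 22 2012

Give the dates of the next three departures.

The day-of-month is always 22 (61, 61, 62, 60, 61 days between events).
So this recurs on the 22nd of every 2 months.
August 2012: Wed Aug 22 2012.
October 2012: Mon Oct 22 2012.
Next: December 2012 → Sat Dec 22 2012.

Wed Aug 22 2012, Mon Oct 22 2012, Sat Dec 22 2012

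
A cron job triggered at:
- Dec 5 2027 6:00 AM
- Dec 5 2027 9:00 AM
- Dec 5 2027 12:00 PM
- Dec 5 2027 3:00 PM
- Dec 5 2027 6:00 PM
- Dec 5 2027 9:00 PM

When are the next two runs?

Dec 6 2027 12:00 AM, Dec 6 2027 3:00 AM

Spacing: 3, 3, 3, 3, 3 h — constant 3 h.
Dec 5 2027 9:00 PM + 3 h = Dec 6 2027 12:00 AM.
Dec 6 2027 12:00 AM + 3 h = Dec 6 2027 3:00 AM.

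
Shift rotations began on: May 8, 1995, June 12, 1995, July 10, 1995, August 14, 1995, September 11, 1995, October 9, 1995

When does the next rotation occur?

November 13, 1995

These are Mondays at 28- or 35-day spacing (35, 28, 35, 28, 28).
The pattern: 2nd Monday of the month.
November 1995 — 2nd Monday is November 13, 1995.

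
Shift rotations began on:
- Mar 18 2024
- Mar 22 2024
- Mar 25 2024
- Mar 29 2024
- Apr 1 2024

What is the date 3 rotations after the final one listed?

Apr 12 2024

The gap pattern 4, 3, 4, 3 repeats every 2 events.
These are the Mondays and Fridays of each week.
The following Friday is Apr 5 2024.
The following Monday is Apr 8 2024.
Next Friday: Apr 12 2024.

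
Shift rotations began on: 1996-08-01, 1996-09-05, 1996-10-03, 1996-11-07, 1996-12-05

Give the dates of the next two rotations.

1997-01-02, 1997-02-06

Gaps: 35, 28, 35, 28 days — a mix of 28 and 35. Every date is a Thursday.
Each is the 1st Thursday of its month.
January 1997 — 1st Thursday is 1997-01-02.
February 1997 — 1st Thursday is 1997-02-06.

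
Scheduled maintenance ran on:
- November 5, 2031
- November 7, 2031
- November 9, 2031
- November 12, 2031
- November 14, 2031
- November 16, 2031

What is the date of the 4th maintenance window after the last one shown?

November 26, 2031

The gap pattern 2, 2, 3, 2, 2 repeats every 3 events.
These are the Wednesdays, Fridays and Sundays of each week.
The following Wednesday is November 19, 2031.
Next Friday: November 21, 2031.
Next Sunday: November 23, 2031.
The following Wednesday is November 26, 2031.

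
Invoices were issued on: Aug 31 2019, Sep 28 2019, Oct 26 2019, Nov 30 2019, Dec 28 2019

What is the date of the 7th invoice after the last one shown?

All Saturdays; the gaps (28, 28, 35, 28) vary with month length.
This is the last Saturday of each month.
Last Saturday of January 2020: Jan 25 2020.
Last Saturday of February 2020: Feb 29 2020.
March 2020 ends with Saturday Mar 28 2020.
April 2020 ends with Saturday Apr 25 2020.
May 2020 ends with Saturday May 30 2020.
Last Saturday of June 2020: Jun 27 2020.
July 2020 ends with Saturday Jul 25 2020.

Jul 25 2020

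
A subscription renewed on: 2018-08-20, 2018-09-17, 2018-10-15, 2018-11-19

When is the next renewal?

Gaps: 28, 28, 35 days — a mix of 28 and 35. Every date is a Monday.
Each is the 3rd Monday of its month.
December 2018 — 3rd Monday is 2018-12-17.

2018-12-17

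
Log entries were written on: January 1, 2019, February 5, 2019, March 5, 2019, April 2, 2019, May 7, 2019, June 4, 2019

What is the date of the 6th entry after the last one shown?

These are Tuesdays at 28- or 35-day spacing (35, 28, 28, 35, 28).
The pattern: 1st Tuesday of the month.
July 2019 — 1st Tuesday is July 2, 2019.
1st Tuesday of August 2019: August 6, 2019.
1st Tuesday of September 2019: September 3, 2019.
1st Tuesday of October 2019: October 1, 2019.
November 2019 — 1st Tuesday is November 5, 2019.
1st Tuesday of December 2019: December 3, 2019.

December 3, 2019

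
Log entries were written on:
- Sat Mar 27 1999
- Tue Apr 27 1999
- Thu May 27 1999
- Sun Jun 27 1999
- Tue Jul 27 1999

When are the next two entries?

Gaps: 31, 30, 31, 30 days — not constant. Every event is on the 27th of the month.
Pattern: the 27th of each month.
Next: August 1999 → Fri Aug 27 1999.
Next: September 1999 → Mon Sep 27 1999.

Fri Aug 27 1999, Mon Sep 27 1999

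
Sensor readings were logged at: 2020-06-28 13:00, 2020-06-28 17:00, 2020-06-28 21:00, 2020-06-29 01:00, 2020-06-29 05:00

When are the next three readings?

Spacing: 4, 4, 4, 4 h — constant 4 h.
2020-06-29 05:00 + 4 h = 2020-06-29 09:00.
2020-06-29 09:00 + 4 h = 2020-06-29 13:00.
2020-06-29 13:00 + 4 h = 2020-06-29 17:00.

2020-06-29 09:00, 2020-06-29 13:00, 2020-06-29 17:00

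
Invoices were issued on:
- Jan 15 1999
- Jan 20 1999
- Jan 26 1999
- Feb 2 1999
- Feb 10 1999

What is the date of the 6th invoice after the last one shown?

Apr 20 1999

Intervals are 5, 6, 7, 8 days — an arithmetic progression with common difference 1.
Next gap: 9 days. Feb 10 1999 + 9 days = Feb 19 1999.
Next gap: 10 days. Feb 19 1999 + 10 days = Mar 1 1999.
Next gap: 11 days. Mar 1 1999 + 11 days = Mar 12 1999.
Next gap: 12 days. Mar 12 1999 + 12 days = Mar 24 1999.
Next gap: 13 days. Mar 24 1999 + 13 days = Apr 6 1999.
Next gap: 14 days. Apr 6 1999 + 14 days = Apr 20 1999.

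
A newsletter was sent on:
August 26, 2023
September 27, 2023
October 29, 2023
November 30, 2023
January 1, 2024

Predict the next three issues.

February 2, 2024; March 5, 2024; April 6, 2024

Gaps between consecutive events: 32, 32, 32, 32 days — a constant 32-day interval.
January 1, 2024 + 32 days = February 2, 2024.
February 2, 2024 + 32 days = March 5, 2024.
March 5, 2024 + 32 days = April 6, 2024.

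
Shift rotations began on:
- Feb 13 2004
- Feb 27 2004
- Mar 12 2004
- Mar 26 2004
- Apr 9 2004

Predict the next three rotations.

Apr 23 2004, May 7 2004, May 21 2004

Gaps between consecutive events: 14, 14, 14, 14 days — a constant 14-day interval.
Apr 9 2004 + 14 days = Apr 23 2004.
Apr 23 2004 + 14 days = May 7 2004.
May 7 2004 + 14 days = May 21 2004.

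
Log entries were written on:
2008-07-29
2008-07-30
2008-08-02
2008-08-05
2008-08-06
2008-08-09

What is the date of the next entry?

2008-08-12

Gaps: 1, 3, 3, 1, 3 days — not constant, but cyclic with period 3.
The events fall on every Tuesday, Wednesday and Saturday.
Next Tuesday: 2008-08-12.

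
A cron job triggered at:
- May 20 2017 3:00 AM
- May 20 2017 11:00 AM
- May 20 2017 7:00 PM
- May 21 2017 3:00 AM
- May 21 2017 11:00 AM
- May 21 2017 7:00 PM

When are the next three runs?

The interval is a steady 8 hours (8, 8, 8, 8, 8).
May 21 2017 7:00 PM + 8 h = May 22 2017 3:00 AM.
May 22 2017 3:00 AM + 8 h = May 22 2017 11:00 AM.
May 22 2017 11:00 AM + 8 h = May 22 2017 7:00 PM.

May 22 2017 3:00 AM, May 22 2017 11:00 AM, May 22 2017 7:00 PM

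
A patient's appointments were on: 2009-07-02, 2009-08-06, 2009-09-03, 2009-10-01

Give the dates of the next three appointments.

2009-11-05, 2009-12-03, 2010-01-07

Gaps: 35, 28, 28 days — a mix of 28 and 35. Every date is a Thursday.
Each is the 1st Thursday of its month.
November 2009 — 1st Thursday is 2009-11-05.
December 2009 — 1st Thursday is 2009-12-03.
January 2010 — 1st Thursday is 2010-01-07.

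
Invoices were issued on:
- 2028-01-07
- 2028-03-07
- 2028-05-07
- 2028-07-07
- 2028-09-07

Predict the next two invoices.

2028-11-07, 2029-01-07

Each date is the 7th; the gaps (60, 61, 61, 62) track the month lengths.
The rule is the 7th of every 2 months.
November 2028: 2028-11-07.
Next: January 2029 → 2029-01-07.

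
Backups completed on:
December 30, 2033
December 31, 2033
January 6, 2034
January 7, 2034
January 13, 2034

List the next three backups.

January 14, 2034; January 20, 2034; January 21, 2034

Gaps: 1, 6, 1, 6 days — not constant, but cyclic with period 2.
The events fall on every Friday and Saturday.
Next Saturday: January 14, 2034.
Next Friday: January 20, 2034.
The following Saturday is January 21, 2034.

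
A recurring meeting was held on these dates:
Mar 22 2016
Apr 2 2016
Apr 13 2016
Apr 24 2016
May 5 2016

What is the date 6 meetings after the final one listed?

Jul 10 2016

The spacing is 11, 11, 11, 11 days — always 11 days.
May 5 2016 + 11 days = May 16 2016.
May 16 2016 + 11 days = May 27 2016.
May 27 2016 + 11 days = Jun 7 2016.
Jun 7 2016 + 11 days = Jun 18 2016.
Jun 18 2016 + 11 days = Jun 29 2016.
Jun 29 2016 + 11 days = Jul 10 2016.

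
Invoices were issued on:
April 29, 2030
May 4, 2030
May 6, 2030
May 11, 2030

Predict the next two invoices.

May 13, 2030; May 18, 2030

Gaps: 5, 2, 5 days — not constant, but cyclic with period 2.
The events fall on every Monday and Saturday.
The following Monday is May 13, 2030.
The following Saturday is May 18, 2030.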